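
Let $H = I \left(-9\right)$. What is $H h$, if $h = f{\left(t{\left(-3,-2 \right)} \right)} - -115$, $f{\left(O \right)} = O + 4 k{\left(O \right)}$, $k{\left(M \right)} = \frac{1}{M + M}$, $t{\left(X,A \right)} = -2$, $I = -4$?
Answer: $4032$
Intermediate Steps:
$k{\left(M \right)} = \frac{1}{2 M}$
$f{\left(O \right)} = O + \frac{2}{O}$ ($f{\left(O \right)} = O + 4 \frac{1}{2 O} = O + \frac{2}{O}$)
$H = 36$ ($H = \left(-4\right) \left(-9\right) = 36$)
$h = 112$ ($h = \left(-2 + \frac{2}{-2}\right) - -115 = \left(-2 + 2 \left(- \frac{1}{2}\right)\right) + 115 = \left(-2 - 1\right) + 115 = -3 + 115 = 112$)
$H h = 36 \cdot 112 = 4032$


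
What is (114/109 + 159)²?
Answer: 304328025/11881 ≈ 25615.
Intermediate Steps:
(114/109 + 159)² = (17445/109)² = 304328025/11881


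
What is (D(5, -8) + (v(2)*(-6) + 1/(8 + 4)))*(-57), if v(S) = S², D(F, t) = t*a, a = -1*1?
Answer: 3629/4 ≈ 907.25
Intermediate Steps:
a = -1
D(F, t) = -t (D(F, t) = t*(-1) = -t)
(D(5, -8) + (v(2)*(-6) + 1/(8 + 4)))*(-57) = (-1*(-8) + (2²*(-6) + 1/(8 + 4)))*(-57) = (8 + (4*(-6) + 1/12))*(-57) = (8 + (-24 + 1/12))*(-57) = (8 - 287/12)*(-57) = -191/12*(-57) = 3629/4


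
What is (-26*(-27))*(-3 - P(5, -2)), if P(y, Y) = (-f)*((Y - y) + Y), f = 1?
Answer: -8424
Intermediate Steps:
P(y, Y) = y - 2*Y (P(y, Y) = (-1*1)*((Y - y) + Y) = -(-y + 2*Y) = y - 2*Y)
(-26*(-27))*(-3 - P(5, -2)) = (-26*(-27))*(-3 - (5 - 2*(-2))) = 702*(-3 - (5 + 4)) = 702*(-3 - 1*9) = 702*(-3 - 9) = 702*(-12) = -8424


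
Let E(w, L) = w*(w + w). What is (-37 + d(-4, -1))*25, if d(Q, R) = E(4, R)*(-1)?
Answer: -1725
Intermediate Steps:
E(w, L) = 2*w² (E(w, L) = w*(2*w) = 2*w²)
d(Q, R) = -32 (d(Q, R) = (2*4²)*(-1) = (2*16)*(-1) = 32*(-1) = -32)
(-37 + d(-4, -1))*25 = (-37 - 32)*25 = -69*25 = -1725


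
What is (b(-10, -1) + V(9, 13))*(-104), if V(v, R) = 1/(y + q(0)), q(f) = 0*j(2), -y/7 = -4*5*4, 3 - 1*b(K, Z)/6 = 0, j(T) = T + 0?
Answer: -131053/70 ≈ -1872.2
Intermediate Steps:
j(T) = T
b(K, Z) = 18 (b(K, Z) = 18 - 6*0 = 18 + 0 = 18)
y = 560 (y = -7*(-4*5)*4 = -(-140)*4 = -7*(-80) = 560)
q(f) = 0 (q(f) = 0*2 = 0)
V(v, R) = 1/560 (V(v, R) = 1/(560 + 0) = 1/560)
(b(-10, -1) + V(9, 13))*(-104) = (18 + 1/560)*(-104) = (10081/560)*(-104) = -131053/70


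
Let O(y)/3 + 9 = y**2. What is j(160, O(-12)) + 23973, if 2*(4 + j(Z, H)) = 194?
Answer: 24066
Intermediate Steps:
O(y) = -27 + 3*y**2
j(Z, H) = 93 (j(Z, H) = -4 + (1/2)*194 = -4 + 97 = 93)
j(160, O(-12)) + 23973 = 93 + 23973 = 24066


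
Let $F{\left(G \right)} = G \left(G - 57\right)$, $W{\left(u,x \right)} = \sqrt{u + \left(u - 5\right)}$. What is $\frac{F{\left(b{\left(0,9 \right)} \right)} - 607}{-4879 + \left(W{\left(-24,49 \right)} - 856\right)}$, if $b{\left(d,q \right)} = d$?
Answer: $\frac{3481145}{32890278} + \frac{607 i \sqrt{53}}{32890278} \approx 0.10584 + 0.00013436 i$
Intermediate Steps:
$W{\left(u,x \right)} = \sqrt{-5 + 2 u}$ ($W{\left(u,x \right)} = \sqrt{u + \left(u - 5\right)} = \sqrt{u + \left(-5 + u\right)} = \sqrt{-5 + 2 u}$)
$F{\left(G \right)} = G \left(-57 + G\right)$
$\frac{F{\left(b{\left(0,9 \right)} \right)} - 607}{-4879 + \left(W{\left(-24,49 \right)} - 856\right)} = \frac{0 \left(-57 + 0\right) - 607}{-4879 + \left(\sqrt{-5 + 2 \left(-24\right)} - 856\right)} = \frac{0 \left(-57\right) - 607}{-4879 - \left(856 - \sqrt{-5 - 48}\right)} = \frac{0 - 607}{-4879 - \left(856 - \sqrt{-53}\right)} = - \frac{607}{-4879 - \left(856 - i \sqrt{53}\right)} = - \frac{607}{-5735 + i \sqrt{53}}$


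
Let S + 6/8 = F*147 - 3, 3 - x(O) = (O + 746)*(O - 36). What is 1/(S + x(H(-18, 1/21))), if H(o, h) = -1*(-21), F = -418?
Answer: -4/199767 ≈ -2.0023e-5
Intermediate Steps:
H(o, h) = 21
x(O) = 3 - (-36 + O)*(746 + O) (x(O) = 3 - (O + 746)*(O - 36) = 3 - (746 + O)*(-36 + O) = 3 - (-36 + O)*(746 + O))
S = -245799/4 (S = -¾ + (-418*147 - 3) = -¾ + (-61446 - 3) = -¾ - 61449 = -245799/4 ≈ -61450.)
1/(S + x(H(-18, 1/21))) = 1/(-245799/4 + (26859 - 1*21² - 710*21)) = 1/(-245799/4 + (26859 - 1*441 - 14910)) = 1/(-245799/4 + (26859 - 441 - 14910)) = 1/(-245799/4 + 11508) = 1/(-199767/4) = -4/199767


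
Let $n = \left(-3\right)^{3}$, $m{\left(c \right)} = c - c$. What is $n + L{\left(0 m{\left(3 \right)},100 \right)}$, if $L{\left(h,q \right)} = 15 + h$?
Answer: $-12$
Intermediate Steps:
$m{\left(c \right)} = 0$
$n = -27$
$n + L{\left(0 m{\left(3 \right)},100 \right)} = -27 + \left(15 + 0 \cdot 0\right) = -27 + \left(15 + 0\right) = -27 + 15 = -12$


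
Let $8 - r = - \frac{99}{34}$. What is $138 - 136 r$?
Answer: $-1346$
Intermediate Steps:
$r = \frac{371}{34}$ ($r = 8 - - \frac{99}{34} = 8 + \frac{99}{34} = \frac{371}{34} \approx 10.912$)
$138 - 136 r = 138 - 1484 = -1346$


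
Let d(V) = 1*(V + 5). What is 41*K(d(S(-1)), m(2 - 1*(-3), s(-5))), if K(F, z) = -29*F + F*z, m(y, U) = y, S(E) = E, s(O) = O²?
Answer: -3936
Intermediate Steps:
d(V) = 5 + V (d(V) = 1*(5 + V) = 5 + V)
41*K(d(S(-1)), m(2 - 1*(-3), s(-5))) = 41*((5 - 1)*(-29 + (2 - 1*(-3)))) = 41*(4*(-29 + (2 + 3))) = 41*(4*(-29 + 5)) = 41*(4*(-24)) = 41*(-96) = -3936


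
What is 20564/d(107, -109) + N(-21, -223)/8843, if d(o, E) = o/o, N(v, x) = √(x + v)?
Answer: 20564 + 2*I*√61/8843 ≈ 20564.0 + 0.0017664*I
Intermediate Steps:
N(v, x) = √(v + x)
d(o, E) = 1
20564/d(107, -109) + N(-21, -223)/8843 = 20564/1 + √(-21 - 223)/8843 = 20564*1 + √(-244)*(1/8843) = 20564 + (2*I*√61)*(1/8843) = 20564 + 2*I*√61/8843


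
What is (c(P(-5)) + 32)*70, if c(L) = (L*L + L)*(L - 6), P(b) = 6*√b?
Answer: 65240 - 78120*I*√5 ≈ 65240.0 - 1.7468e+5*I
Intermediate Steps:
c(L) = (-6 + L)*(L + L²) (c(L) = (L² + L)*(-6 + L) = (L + L²)*(-6 + L) = (-6 + L)*(L + L²))
(c(P(-5)) + 32)*70 = ((6*√(-5))*(-6 + (6*√(-5))² - 30*√(-5)) + 32)*70 = ((6*(I*√5))*(-6 + (6*(I*√5))² - 30*I*√5) + 32)*70 = ((6*I*√5)*(-6 + (6*I*√5)² - 30*I*√5) + 32)*70 = ((6*I*√5)*(-6 - 180 - 30*I*√5) + 32)*70 = ((6*I*√5)*(-186 - 30*I*√5) + 32)*70 = (6*I*√5*(-186 - 30*I*√5) + 32)*70 = (32 + 6*I*√5*(-186 - 30*I*√5))*70 = 2240 + 420*I*√5*(-186 - 30*I*√5)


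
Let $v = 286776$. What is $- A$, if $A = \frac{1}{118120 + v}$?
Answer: $- \frac{1}{404896} \approx -2.4698 \cdot 10^{-6}$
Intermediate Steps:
$A = \frac{1}{404896}$ ($A = \frac{1}{118120 + 286776} = \frac{1}{404896} \approx 2.4698 \cdot 10^{-6}$)
$- A = \left(-1\right) \frac{1}{404896} = - \frac{1}{404896}$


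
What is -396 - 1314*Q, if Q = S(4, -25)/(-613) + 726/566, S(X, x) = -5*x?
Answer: -314604900/173479 ≈ -1813.5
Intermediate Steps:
Q = 187144/173479 (Q = -5*(-25)/(-613) + 726/566 = 125*(-1/613) + 726*(1/566) = -125/613 + 363/283 = 187144/173479 ≈ 1.0788)
-396 - 1314*Q = -396 - 1314*187144/173479 = -396 - 245907216/173479 = -314604900/173479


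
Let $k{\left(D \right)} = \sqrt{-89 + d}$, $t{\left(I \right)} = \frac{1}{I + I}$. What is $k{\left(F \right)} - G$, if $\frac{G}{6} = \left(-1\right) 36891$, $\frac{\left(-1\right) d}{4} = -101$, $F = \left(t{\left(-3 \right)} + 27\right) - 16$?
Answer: $221346 + 3 \sqrt{35} \approx 2.2136 \cdot 10^{5}$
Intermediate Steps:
$t{\left(I \right)} = \frac{1}{2 I}$
$F = \frac{65}{6}$ ($F = \left(\frac{1}{2 \left(-3\right)} + 27\right) - 16 = \left(\frac{1}{2} \left(- \frac{1}{3}\right) + 27\right) - 16 = \left(- \frac{1}{6} + 27\right) - 16 = \frac{161}{6} - 16 = \frac{65}{6} \approx 10.833$)
$d = 404$ ($d = \left(-4\right) \left(-101\right) = 404$)
$k{\left(D \right)} = 3 \sqrt{35}$ ($k{\left(D \right)} = \sqrt{-89 + 404} = \sqrt{315} = 3 \sqrt{35}$)
$G = -221346$ ($G = 6 \left(\left(-1\right) 36891\right) = 6 \left(-36891\right) = -221346$)
$k{\left(F \right)} - G = 3 \sqrt{35} - -221346 = 3 \sqrt{35} + 221346 = 221346 + 3 \sqrt{35}$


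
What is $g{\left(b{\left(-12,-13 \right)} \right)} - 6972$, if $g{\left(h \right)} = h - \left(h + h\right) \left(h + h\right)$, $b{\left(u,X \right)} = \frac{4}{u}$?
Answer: $- \frac{62755}{9} \approx -6972.8$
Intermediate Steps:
$g{\left(h \right)} = h - 4 h^{2}$ ($g{\left(h \right)} = h - 2 h 2 h = h - 4 h^{2}$)
$g{\left(b{\left(-12,-13 \right)} \right)} - 6972 = \frac{4}{-12} \left(1 - 4 \frac{4}{-12}\right) - 6972 = 4 \left(- \frac{1}{12}\right) \left(1 - 4 \cdot 4 \left(- \frac{1}{12}\right)\right) - 6972 = - \frac{1 - - \frac{4}{3}}{3} - 6972 = - \frac{1 + \frac{4}{3}}{3} - 6972 = \left(- \frac{1}{3}\right) \frac{7}{3} - 6972 = - \frac{7}{9} - 6972 = - \frac{62755}{9}$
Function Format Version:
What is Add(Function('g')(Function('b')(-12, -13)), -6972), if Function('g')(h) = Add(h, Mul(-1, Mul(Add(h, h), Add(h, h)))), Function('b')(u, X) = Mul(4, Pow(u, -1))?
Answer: Rational(-62755, 9) ≈ -6972.8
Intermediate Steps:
Function('g')(h) = Add(h, Mul(-4, Pow(h, 2))) (Function('g')(h) = Add(h, Mul(-1, Mul(Mul(2, h), Mul(2, h)))) = Add(h, Mul(-1, Mul(4, Pow(h, 2)))) = Add(h, Mul(-4, Pow(h, 2))))
Add(Function('g')(Function('b')(-12, -13)), -6972) = Add(Mul(Mul(4, Pow(-12, -1)), Add(1, Mul(-4, Mul(4, Pow(-12, -1))))), -6972) = Add(Mul(Mul(4, Rational(-1, 12)), Add(1, Mul(-4, Mul(4, Rational(-1, 12))))), -6972) = Add(Mul(Rational(-1, 3), Add(1, Mul(-4, Rational(-1, 3)))), -6972) = Add(Mul(Rational(-1, 3), Add(1, Rational(4, 3))), -6972) = Add(Mul(Rational(-1, 3), Rational(7, 3)), -6972) = Add(Rational(-7, 9), -6972) = Rational(-62755, 9)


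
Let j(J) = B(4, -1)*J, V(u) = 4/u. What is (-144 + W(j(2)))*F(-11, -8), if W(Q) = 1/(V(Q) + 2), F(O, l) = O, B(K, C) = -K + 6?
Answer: 4741/3 ≈ 1580.3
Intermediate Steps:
B(K, C) = 6 - K
j(J) = 2*J (j(J) = (6 - 1*4)*J = (6 - 4)*J = 2*J)
W(Q) = 1/(2 + 4/Q) (W(Q) = 1/(4/Q + 2) = 1/(2 + 4/Q))
(-144 + W(j(2)))*F(-11, -8) = (-144 + (2*2)/(2*(2 + 2*2)))*(-11) = (-144 + (1/2)*4/(2 + 4))*(-11) = (-144 + (1/2)*4/6)*(-11) = (-144 + (1/2)*4*(1/6))*(-11) = (-144 + 1/3)*(-11) = -431/3*(-11) = 4741/3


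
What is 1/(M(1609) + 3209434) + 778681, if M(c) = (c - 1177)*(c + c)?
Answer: 3581628914411/4599610 ≈ 7.7868e+5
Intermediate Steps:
M(c) = 2*c*(-1177 + c) (M(c) = (-1177 + c)*(2*c) = 2*c*(-1177 + c))
1/(M(1609) + 3209434) + 778681 = 1/(2*1609*(-1177 + 1609) + 3209434) + 778681 = 1/(2*1609*432 + 3209434) + 778681 = 1/(1390176 + 3209434) + 778681 = 1/4599610 + 778681 = 3581628914411/4599610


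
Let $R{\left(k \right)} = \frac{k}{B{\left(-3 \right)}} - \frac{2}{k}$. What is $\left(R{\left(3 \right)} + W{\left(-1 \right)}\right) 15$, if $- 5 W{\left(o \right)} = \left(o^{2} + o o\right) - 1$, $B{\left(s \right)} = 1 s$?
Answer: $-28$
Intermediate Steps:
$B{\left(s \right)} = s$
$R{\left(k \right)} = - \frac{2}{k} - \frac{k}{3}$ ($R{\left(k \right)} = \frac{k}{-3} - \frac{2}{k} = k \left(- \frac{1}{3}\right) - \frac{2}{k} = - \frac{k}{3} - \frac{2}{k} = - \frac{2}{k} - \frac{k}{3}$)
$W{\left(o \right)} = \frac{1}{5} - \frac{2 o^{2}}{5}$ ($W{\left(o \right)} = - \frac{\left(o^{2} + o o\right) - 1}{5} = - \frac{\left(o^{2} + o^{2}\right) - 1}{5} = - \frac{2 o^{2} - 1}{5} = - \frac{-1 + 2 o^{2}}{5} = \frac{1}{5} - \frac{2 o^{2}}{5}$)
$\left(R{\left(3 \right)} + W{\left(-1 \right)}\right) 15 = \left(\left(- \frac{2}{3} - 1\right) + \left(\frac{1}{5} - \frac{2 \left(-1\right)^{2}}{5}\right)\right) 15 = \left(\left(\left(-2\right) \frac{1}{3} - 1\right) + \left(\frac{1}{5} - \frac{2}{5}\right)\right) 15 = \left(\left(- \frac{2}{3} - 1\right) + \left(\frac{1}{5} - \frac{2}{5}\right)\right) 15 = \left(- \frac{5}{3} - \frac{1}{5}\right) 15 = \left(- \frac{28}{15}\right) 15 = -28$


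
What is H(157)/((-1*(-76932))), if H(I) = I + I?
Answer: 157/38466 ≈ 0.0040815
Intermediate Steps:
H(I) = 2*I
H(157)/((-1*(-76932))) = (2*157)/((-1*(-76932))) = 314/76932 = 314*(1/76932) = 157/38466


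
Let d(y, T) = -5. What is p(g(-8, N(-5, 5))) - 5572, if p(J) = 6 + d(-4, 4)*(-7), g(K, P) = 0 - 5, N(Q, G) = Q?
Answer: -5531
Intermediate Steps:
g(K, P) = -5
p(J) = 41 (p(J) = 6 - 5*(-7) = 6 + 35 = 41)
p(g(-8, N(-5, 5))) - 5572 = 41 - 5572 = -5531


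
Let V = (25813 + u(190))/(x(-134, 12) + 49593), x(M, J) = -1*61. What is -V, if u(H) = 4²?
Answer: -25829/49532 ≈ -0.52146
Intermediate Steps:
x(M, J) = -61
u(H) = 16
V = 25829/49532 (V = (25813 + 16)/(-61 + 49593) = 25829/49532 ≈ 0.52146)
-V = -1*25829/49532 = -25829/49532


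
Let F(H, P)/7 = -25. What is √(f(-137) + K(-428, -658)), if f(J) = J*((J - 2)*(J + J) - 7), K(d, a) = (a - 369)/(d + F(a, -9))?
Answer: I*√210764797214/201 ≈ 2284.0*I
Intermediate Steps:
F(H, P) = -175 (F(H, P) = 7*(-25) = -175)
K(d, a) = (-369 + a)/(-175 + d) (K(d, a) = (a - 369)/(d - 175) = (-369 + a)/(-175 + d))
f(J) = J*(-7 + 2*J*(-2 + J)) (f(J) = J*((-2 + J)*(2*J) - 7) = J*(2*J*(-2 + J) - 7) = J*(-7 + 2*J*(-2 + J)))
√(f(-137) + K(-428, -658)) = √(-137*(-7 - 4*(-137) + 2*(-137)²) + (-369 - 658)/(-175 - 428)) = √(-137*(-7 + 548 + 2*18769) - 1027/(-603)) = √(-137*(-7 + 548 + 37538) - 1/603*(-1027)) = √(-137*38079 + 1027/603) = √(-5216823 + 1027/603) = √(-3145743242/603) = I*√210764797214/201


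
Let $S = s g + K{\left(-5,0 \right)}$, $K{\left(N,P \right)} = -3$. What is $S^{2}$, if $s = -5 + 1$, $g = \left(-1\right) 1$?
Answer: $1$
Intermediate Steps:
$g = -1$
$s = -4$
$S = 1$ ($S = \left(-4\right) \left(-1\right) - 3 = 4 - 3 = 1$)
$S^{2} = 1^{2} = 1$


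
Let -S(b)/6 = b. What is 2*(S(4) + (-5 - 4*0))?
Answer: -58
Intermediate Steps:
S(b) = -6*b
2*(S(4) + (-5 - 4*0)) = 2*(-6*4 + (-5 - 4*0)) = 2*(-24 + (-5 + 0)) = 2*(-24 - 5) = 2*(-29) = -58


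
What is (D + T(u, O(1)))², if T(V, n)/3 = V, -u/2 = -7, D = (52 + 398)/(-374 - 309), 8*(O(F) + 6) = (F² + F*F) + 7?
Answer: 797271696/466489 ≈ 1709.1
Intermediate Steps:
O(F) = -41/8 + F²/4 (O(F) = -6 + ((F² + F*F) + 7)/8 = -6 + ((F² + F²) + 7)/8 = -6 + (2*F² + 7)/8 = -6 + (7 + 2*F²)/8 = -6 + (7/8 + F²/4) = -41/8 + F²/4)
D = -450/683 (D = 450/(-683) = 450*(-1/683) = -450/683 ≈ -0.65886)
u = 14 (u = -2*(-7) = 14)
T(V, n) = 3*V
(D + T(u, O(1)))² = (-450/683 + 3*14)² = (-450/683 + 42)² = (28236/683)² = 797271696/466489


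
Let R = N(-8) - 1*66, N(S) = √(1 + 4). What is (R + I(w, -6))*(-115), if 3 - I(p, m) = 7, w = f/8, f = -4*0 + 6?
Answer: 8050 - 115*√5 ≈ 7792.9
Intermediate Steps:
f = 6 (f = 0 + 6 = 6)
N(S) = √5
w = ¾ (w = 6/8 = 6*(⅛) = ¾ ≈ 0.75000)
I(p, m) = -4 (I(p, m) = 3 - 1*7 = 3 - 7 = -4)
R = -66 + √5 (R = √5 - 1*66 = √5 - 66 = -66 + √5 ≈ -63.764)
(R + I(w, -6))*(-115) = ((-66 + √5) - 4)*(-115) = (-70 + √5)*(-115) = 8050 - 115*√5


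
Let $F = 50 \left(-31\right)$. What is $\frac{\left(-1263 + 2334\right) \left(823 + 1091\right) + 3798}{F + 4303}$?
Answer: $\frac{2053692}{2753} \approx 745.98$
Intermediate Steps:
$F = -1550$
$\frac{\left(-1263 + 2334\right) \left(823 + 1091\right) + 3798}{F + 4303} = \frac{\left(-1263 + 2334\right) \left(823 + 1091\right) + 3798}{-1550 + 4303} = \frac{1071 \cdot 1914 + 3798}{2753} = \left(2049894 + 3798\right) \frac{1}{2753} = 2053692 \cdot \frac{1}{2753} = \frac{2053692}{2753}$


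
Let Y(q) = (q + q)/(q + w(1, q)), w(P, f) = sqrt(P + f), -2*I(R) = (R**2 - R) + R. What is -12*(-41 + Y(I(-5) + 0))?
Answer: 315132/671 - 600*I*sqrt(46)/671 ≈ 469.65 - 6.0647*I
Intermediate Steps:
I(R) = -R**2/2 (I(R) = -((R**2 - R) + R)/2 = -R**2/2)
Y(q) = 2*q/(q + sqrt(1 + q)) (Y(q) = (q + q)/(q + sqrt(1 + q)) = (2*q)/(q + sqrt(1 + q)) = 2*q/(q + sqrt(1 + q)))
-12*(-41 + Y(I(-5) + 0)) = -12*(-41 + 2*(-1/2*(-5)**2 + 0)/((-1/2*(-5)**2 + 0) + sqrt(1 + (-1/2*(-5)**2 + 0)))) = -12*(-41 + 2*(-1/2*25 + 0)/((-1/2*25 + 0) + sqrt(1 + (-1/2*25 + 0)))) = -12*(-41 + 2*(-25/2 + 0)/((-25/2 + 0) + sqrt(1 + (-25/2 + 0)))) = -12*(-41 + 2*(-25/2)/(-25/2 + sqrt(1 - 25/2))) = -12*(-41 + 2*(-25/2)/(-25/2 + sqrt(-23/2))) = -12*(-41 + 2*(-25/2)/(-25/2 + I*sqrt(46)/2)) = -12*(-41 - 25/(-25/2 + I*sqrt(46)/2)) = 492 + 300/(-25/2 + I*sqrt(46)/2)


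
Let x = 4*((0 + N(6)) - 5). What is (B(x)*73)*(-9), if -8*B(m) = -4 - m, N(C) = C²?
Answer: -10512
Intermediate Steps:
x = 124 (x = 4*((0 + 6²) - 5) = 4*((0 + 36) - 5) = 4*(36 - 5) = 4*31 = 124)
B(m) = ½ + m/8 (B(m) = -(-4 - m)/8 = ½ + m/8)
(B(x)*73)*(-9) = ((½ + (⅛)*124)*73)*(-9) = ((½ + 31/2)*73)*(-9) = (16*73)*(-9) = 1168*(-9) = -10512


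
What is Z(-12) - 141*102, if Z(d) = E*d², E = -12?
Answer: -16110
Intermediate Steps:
Z(d) = -12*d²
Z(-12) - 141*102 = -12*(-12)² - 141*102 = -12*144 - 14382 = -1728 - 14382 = -16110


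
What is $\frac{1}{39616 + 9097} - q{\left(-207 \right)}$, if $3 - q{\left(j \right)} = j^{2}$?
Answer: $\frac{2087157199}{48713} \approx 42846.0$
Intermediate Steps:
$q{\left(j \right)} = 3 - j^{2}$
$\frac{1}{39616 + 9097} - q{\left(-207 \right)} = \frac{1}{39616 + 9097} - \left(3 - \left(-207\right)^{2}\right) = \frac{1}{48713} - \left(3 - 42849\right) = \frac{1}{48713} - -42846 = \frac{1}{48713} + 42846 = \frac{2087157199}{48713}$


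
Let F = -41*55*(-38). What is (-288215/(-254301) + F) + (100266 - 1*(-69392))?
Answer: 64935539963/254301 ≈ 2.5535e+5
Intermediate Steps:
F = 85690 (F = -2255*(-38) = 85690)
(-288215/(-254301) + F) + (100266 - 1*(-69392)) = (-288215/(-254301) + 85690) + (100266 - 1*(-69392)) = (-288215*(-1/254301) + 85690) + (100266 + 69392) = (288215/254301 + 85690) + 169658 = 21791340905/254301 + 169658 = 64935539963/254301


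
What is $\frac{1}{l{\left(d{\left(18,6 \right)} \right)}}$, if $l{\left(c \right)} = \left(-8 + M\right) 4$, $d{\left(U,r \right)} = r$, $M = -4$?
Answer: $- \frac{1}{48} \approx -0.020833$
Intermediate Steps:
$l{\left(c \right)} = -48$ ($l{\left(c \right)} = \left(-8 - 4\right) 4 = \left(-12\right) 4 = -48$)
$\frac{1}{l{\left(d{\left(18,6 \right)} \right)}} = \frac{1}{-48} = - \frac{1}{48}$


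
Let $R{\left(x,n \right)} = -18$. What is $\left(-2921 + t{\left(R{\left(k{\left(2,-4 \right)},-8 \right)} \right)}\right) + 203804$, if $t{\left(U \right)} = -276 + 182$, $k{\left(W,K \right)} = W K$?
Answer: $200789$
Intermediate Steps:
$k{\left(W,K \right)} = K W$
$t{\left(U \right)} = -94$
$\left(-2921 + t{\left(R{\left(k{\left(2,-4 \right)},-8 \right)} \right)}\right) + 203804 = \left(-2921 - 94\right) + 203804 = -3015 + 203804 = 200789$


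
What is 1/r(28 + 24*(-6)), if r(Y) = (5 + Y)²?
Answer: 1/12321 ≈ 8.1162e-5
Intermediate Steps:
1/r(28 + 24*(-6)) = 1/((5 + (28 + 24*(-6)))²) = 1/((5 + (28 - 144))²) = 1/((5 - 116)²) = 1/((-111)²) = 1/12321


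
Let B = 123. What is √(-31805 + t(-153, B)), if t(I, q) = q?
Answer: I*√31682 ≈ 177.99*I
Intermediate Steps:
√(-31805 + t(-153, B)) = √(-31805 + 123) = √(-31682) = I*√31682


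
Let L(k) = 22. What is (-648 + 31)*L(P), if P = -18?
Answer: -13574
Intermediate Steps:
(-648 + 31)*L(P) = (-648 + 31)*22 = -617*22 = -13574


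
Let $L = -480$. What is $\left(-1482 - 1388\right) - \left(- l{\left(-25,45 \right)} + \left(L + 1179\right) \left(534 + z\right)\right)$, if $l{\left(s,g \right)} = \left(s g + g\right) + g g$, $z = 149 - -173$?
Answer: $-600269$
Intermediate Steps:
$z = 322$ ($z = 149 + 173 = 322$)
$l{\left(s,g \right)} = g + g^{2} + g s$ ($l{\left(s,g \right)} = \left(g s + g\right) + g^{2} = \left(g + g s\right) + g^{2} = g + g^{2} + g s$)
$\left(-1482 - 1388\right) - \left(- l{\left(-25,45 \right)} + \left(L + 1179\right) \left(534 + z\right)\right) = \left(-1482 - 1388\right) - \left(- 45 \left(1 + 45 - 25\right) + \left(-480 + 1179\right) \left(534 + 322\right)\right) = -2870 + \left(45 \cdot 21 - 699 \cdot 856\right) = -2870 + \left(945 - 598344\right) = -2870 - 597399 = -600269$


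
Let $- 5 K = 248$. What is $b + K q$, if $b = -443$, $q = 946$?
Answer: $- \frac{236823}{5} \approx -47365.0$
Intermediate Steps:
$K = - \frac{248}{5}$ ($K = \left(- \frac{1}{5}\right) 248 = - \frac{248}{5} \approx -49.6$)
$b + K q = -443 - \frac{234608}{5} = - \frac{236823}{5}$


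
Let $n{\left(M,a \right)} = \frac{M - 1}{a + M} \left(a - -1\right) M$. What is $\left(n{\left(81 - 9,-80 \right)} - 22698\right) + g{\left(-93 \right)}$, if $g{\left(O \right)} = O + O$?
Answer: $27597$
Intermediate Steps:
$g{\left(O \right)} = 2 O$
$n{\left(M,a \right)} = \frac{M \left(1 + a\right) \left(-1 + M\right)}{M + a}$ ($n{\left(M,a \right)} = \frac{-1 + M}{M + a} \left(a + 1\right) M = \frac{-1 + M}{M + a} \left(1 + a\right) M = \frac{\left(1 + a\right) \left(-1 + M\right)}{M + a} M = \frac{M \left(1 + a\right) \left(-1 + M\right)}{M + a}$)
$\left(n{\left(81 - 9,-80 \right)} - 22698\right) + g{\left(-93 \right)} = \left(\frac{\left(81 - 9\right) \left(-1 + \left(81 - 9\right) - -80 + \left(81 - 9\right) \left(-80\right)\right)}{\left(81 - 9\right) - 80} - 22698\right) + 2 \left(-93\right) = \left(\frac{72 \left(-1 + 72 + 80 + 72 \left(-80\right)\right)}{72 - 80} - 22698\right) - 186 = \left(\frac{72 \left(-1 + 72 + 80 - 5760\right)}{-8} - 22698\right) - 186 = \left(72 \left(- \frac{1}{8}\right) \left(-5609\right) - 22698\right) - 186 = \left(50481 - 22698\right) - 186 = 27783 - 186 = 27597$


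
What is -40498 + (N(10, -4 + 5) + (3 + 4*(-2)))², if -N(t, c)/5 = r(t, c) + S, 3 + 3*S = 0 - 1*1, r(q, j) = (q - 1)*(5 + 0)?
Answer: 84418/9 ≈ 9379.8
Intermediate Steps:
r(q, j) = -5 + 5*q (r(q, j) = (-1 + q)*5 = -5 + 5*q)
S = -4/3 (S = -1 + (0 - 1*1)/3 = -1 + (0 - 1)/3 = -1 + (⅓)*(-1) = -1 - ⅓ = -4/3 ≈ -1.3333)
N(t, c) = 95/3 - 25*t (N(t, c) = -5*((-5 + 5*t) - 4/3) = -5*(-19/3 + 5*t) = 95/3 - 25*t)
-40498 + (N(10, -4 + 5) + (3 + 4*(-2)))² = -40498 + ((95/3 - 25*10) + (3 + 4*(-2)))² = -40498 + ((95/3 - 250) + (3 - 8))² = -40498 + (-655/3 - 5)² = -40498 + (-670/3)² = -40498 + 448900/9 = 84418/9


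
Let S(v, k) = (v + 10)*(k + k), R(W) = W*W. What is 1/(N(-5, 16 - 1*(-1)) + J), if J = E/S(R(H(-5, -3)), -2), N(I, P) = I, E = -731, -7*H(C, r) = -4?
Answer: 2024/25699 ≈ 0.078758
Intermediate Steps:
H(C, r) = 4/7 (H(C, r) = -1/7*(-4) = 4/7)
R(W) = W**2
S(v, k) = 2*k*(10 + v) (S(v, k) = (10 + v)*(2*k) = 2*k*(10 + v))
J = 35819/2024 (J = -731*(-1/(4*(10 + (4/7)**2))) = -731*(-1/(4*(10 + 16/49))) = -731/(2*(-2)*(506/49)) = -731/(-2024/49) = -731*(-49/2024) = 35819/2024 ≈ 17.697)
1/(N(-5, 16 - 1*(-1)) + J) = 1/(-5 + 35819/2024) = 1/(25699/2024) = 2024/25699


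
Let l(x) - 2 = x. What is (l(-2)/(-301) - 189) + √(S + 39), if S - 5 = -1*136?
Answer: -189 + 2*I*√23 ≈ -189.0 + 9.5917*I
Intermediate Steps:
l(x) = 2 + x
S = -131 (S = 5 - 1*136 = 5 - 136 = -131)
(l(-2)/(-301) - 189) + √(S + 39) = ((2 - 2)/(-301) - 189) + √(-131 + 39) = (0*(-1/301) - 189) + √(-92) = (0 - 189) + 2*I*√23 = -189 + 2*I*√23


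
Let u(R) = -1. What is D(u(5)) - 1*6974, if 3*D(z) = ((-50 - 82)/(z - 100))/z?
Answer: -704418/101 ≈ -6974.4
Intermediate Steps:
D(z) = -44/(z*(-100 + z)) (D(z) = (((-50 - 82)/(z - 100))/z)/3 = ((-132/(-100 + z))/z)/3 = (-132/(z*(-100 + z)))/3 = -44/(z*(-100 + z)))
D(u(5)) - 1*6974 = -44/(-1*(-100 - 1)) - 1*6974 = -44*(-1)/(-101) - 6974 = -44*(-1)*(-1/101) - 6974 = -44/101 - 6974 = -704418/101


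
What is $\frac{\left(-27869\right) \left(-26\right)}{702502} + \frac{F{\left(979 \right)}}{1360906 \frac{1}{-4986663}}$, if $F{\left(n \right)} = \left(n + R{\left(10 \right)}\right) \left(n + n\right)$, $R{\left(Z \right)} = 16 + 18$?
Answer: $- \frac{1737079377253857710}{239009796703} \approx -7.2678 \cdot 10^{6}$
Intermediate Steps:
$R{\left(Z \right)} = 34$
$F{\left(n \right)} = 2 n \left(34 + n\right)$ ($F{\left(n \right)} = \left(n + 34\right) \left(n + n\right) = \left(34 + n\right) 2 n = 2 n \left(34 + n\right)$)
$\frac{\left(-27869\right) \left(-26\right)}{702502} + \frac{F{\left(979 \right)}}{1360906 \frac{1}{-4986663}} = \frac{\left(-27869\right) \left(-26\right)}{702502} + \frac{2 \cdot 979 \left(34 + 979\right)}{1360906 \frac{1}{-4986663}} = 724594 \cdot \frac{1}{702502} + \frac{2 \cdot 979 \cdot 1013}{1360906 \left(- \frac{1}{4986663}\right)} = \frac{362297}{351251} + \frac{1983454}{- \frac{1360906}{4986663}} = \frac{362297}{351251} + 1983454 \left(- \frac{4986663}{1360906}\right) = \frac{362297}{351251} - \frac{4945408337001}{680453} = - \frac{1737079377253857710}{239009796703}$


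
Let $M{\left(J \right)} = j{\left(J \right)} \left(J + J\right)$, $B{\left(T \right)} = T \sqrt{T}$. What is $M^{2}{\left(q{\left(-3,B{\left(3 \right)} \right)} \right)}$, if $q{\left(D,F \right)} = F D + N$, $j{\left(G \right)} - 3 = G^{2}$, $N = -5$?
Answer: $157460752 + 87478920 \sqrt{3} \approx 3.0898 \cdot 10^{8}$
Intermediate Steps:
$B{\left(T \right)} = T^{\frac{3}{2}}$
$j{\left(G \right)} = 3 + G^{2}$
$q{\left(D,F \right)} = -5 + D F$ ($q{\left(D,F \right)} = F D - 5 = D F - 5 = -5 + D F$)
$M{\left(J \right)} = 2 J \left(3 + J^{2}\right)$ ($M{\left(J \right)} = \left(3 + J^{2}\right) \left(J + J\right) = \left(3 + J^{2}\right) 2 J = 2 J \left(3 + J^{2}\right)$)
$M^{2}{\left(q{\left(-3,B{\left(3 \right)} \right)} \right)} = \left(2 \left(-5 - 3 \cdot 3^{\frac{3}{2}}\right) \left(3 + \left(-5 - 3 \cdot 3^{\frac{3}{2}}\right)^{2}\right)\right)^{2} = \left(2 \left(-5 - 3 \cdot 3 \sqrt{3}\right) \left(3 + \left(-5 - 3 \cdot 3 \sqrt{3}\right)^{2}\right)\right)^{2} = \left(2 \left(-5 - 9 \sqrt{3}\right) \left(3 + \left(-5 - 9 \sqrt{3}\right)^{2}\right)\right)^{2} = 4 \left(-5 - 9 \sqrt{3}\right)^{2} \left(3 + \left(-5 - 9 \sqrt{3}\right)^{2}\right)^{2}$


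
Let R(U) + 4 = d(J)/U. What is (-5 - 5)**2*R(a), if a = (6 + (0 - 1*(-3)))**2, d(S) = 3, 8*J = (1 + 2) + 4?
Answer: -10700/27 ≈ -396.30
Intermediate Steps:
J = 7/8 (J = ((1 + 2) + 4)/8 = (3 + 4)/8 = (1/8)*7 = 7/8 ≈ 0.87500)
a = 81 (a = (6 + (0 + 3))**2 = (6 + 3)**2 = 9**2 = 81)
R(U) = -4 + 3/U
(-5 - 5)**2*R(a) = (-5 - 5)**2*(-4 + 3/81) = (-10)**2*(-4 + 3*(1/81)) = 100*(-4 + 1/27) = 100*(-107/27) = -10700/27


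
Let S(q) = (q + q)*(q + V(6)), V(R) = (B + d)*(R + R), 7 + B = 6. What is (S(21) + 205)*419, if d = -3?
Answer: -389251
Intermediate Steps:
B = -1 (B = -7 + 6 = -1)
V(R) = -8*R (V(R) = (-1 - 3)*(R + R) = -8*R)
S(q) = 2*q*(-48 + q) (S(q) = (q + q)*(q - 8*6) = (2*q)*(q - 48) = (2*q)*(-48 + q) = 2*q*(-48 + q))
(S(21) + 205)*419 = (2*21*(-48 + 21) + 205)*419 = (2*21*(-27) + 205)*419 = (-1134 + 205)*419 = -929*419 = -389251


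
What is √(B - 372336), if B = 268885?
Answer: I*√103451 ≈ 321.64*I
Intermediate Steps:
√(B - 372336) = √(268885 - 372336) = √(-103451) = I*√103451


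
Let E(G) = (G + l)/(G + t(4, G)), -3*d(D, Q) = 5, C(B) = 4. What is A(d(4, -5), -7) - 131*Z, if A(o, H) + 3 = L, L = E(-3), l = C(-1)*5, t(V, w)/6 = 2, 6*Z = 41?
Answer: -16133/18 ≈ -896.28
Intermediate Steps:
Z = 41/6 (Z = (1/6)*41 = 41/6 ≈ 6.8333)
t(V, w) = 12 (t(V, w) = 6*2 = 12)
d(D, Q) = -5/3 (d(D, Q) = -1/3*5 = -5/3)
l = 20 (l = 4*5 = 20)
E(G) = (20 + G)/(12 + G) (E(G) = (G + 20)/(G + 12) = (20 + G)/(12 + G))
L = 17/9 (L = (20 - 3)/(12 - 3) = 17/9 ≈ 1.8889)
A(o, H) = -10/9 (A(o, H) = -3 + 17/9 = -10/9)
A(d(4, -5), -7) - 131*Z = -10/9 - 131*41/6 = -10/9 - 5371/6 = -16133/18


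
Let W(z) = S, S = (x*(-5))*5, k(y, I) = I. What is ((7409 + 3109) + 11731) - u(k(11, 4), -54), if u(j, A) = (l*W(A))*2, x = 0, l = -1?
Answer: 22249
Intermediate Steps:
S = 0 (S = (0*(-5))*5 = 0*5 = 0)
W(z) = 0
u(j, A) = 0 (u(j, A) = -1*0*2 = 0*2 = 0)
((7409 + 3109) + 11731) - u(k(11, 4), -54) = ((7409 + 3109) + 11731) - 1*0 = (10518 + 11731) + 0 = 22249 + 0 = 22249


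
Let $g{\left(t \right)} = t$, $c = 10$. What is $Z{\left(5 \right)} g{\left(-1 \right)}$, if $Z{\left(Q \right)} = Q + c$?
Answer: $-15$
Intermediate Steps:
$Z{\left(Q \right)} = 10 + Q$ ($Z{\left(Q \right)} = Q + 10 = 10 + Q$)
$Z{\left(5 \right)} g{\left(-1 \right)} = \left(10 + 5\right) \left(-1\right) = 15 \left(-1\right) = -15$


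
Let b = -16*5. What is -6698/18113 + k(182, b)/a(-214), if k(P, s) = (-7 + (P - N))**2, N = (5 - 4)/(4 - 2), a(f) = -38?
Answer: -2207199609/2753176 ≈ -801.69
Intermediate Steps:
b = -80
N = 1/2 ≈ 0.50000
k(P, s) = (-15/2 + P)**2 (k(P, s) = (-7 + (P - 1*1/2))**2 = (-7 + (P - 1/2))**2 = (-7 + (-1/2 + P))**2 = (-15/2 + P)**2)
-6698/18113 + k(182, b)/a(-214) = -6698/18113 + ((15 - 2*182)**2/4)/(-38) = -6698*1/18113 + ((15 - 364)**2/4)*(-1/38) = -6698/18113 + ((1/4)*(-349)**2)*(-1/38) = -6698/18113 + ((1/4)*121801)*(-1/38) = -6698/18113 + (121801/4)*(-1/38) = -6698/18113 - 121801/152 = -2207199609/2753176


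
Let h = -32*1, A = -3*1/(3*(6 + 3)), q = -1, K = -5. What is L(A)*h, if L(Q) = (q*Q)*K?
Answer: 160/9 ≈ 17.778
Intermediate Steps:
A = -⅑ (A = -3/((-27*(-1))) = -3/((-3*(-9))) = -3/27 = -3*1/27 = -⅑ ≈ -0.11111)
h = -32
L(Q) = 5*Q (L(Q) = -Q*(-5) = 5*Q)
L(A)*h = (5*(-⅑))*(-32) = -5/9*(-32) = 160/9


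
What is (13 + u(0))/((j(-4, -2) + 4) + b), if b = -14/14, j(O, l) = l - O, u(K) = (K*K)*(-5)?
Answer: 13/5 ≈ 2.6000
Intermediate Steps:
u(K) = -5*K² (u(K) = K²*(-5) = -5*K²)
b = -1 (b = -14*1/14 = -1)
(13 + u(0))/((j(-4, -2) + 4) + b) = (13 - 5*0²)/(((-2 - 1*(-4)) + 4) - 1) = (13 - 5*0)/(((-2 + 4) + 4) - 1) = (13 + 0)/((2 + 4) - 1) = 13/(6 - 1) = 13/5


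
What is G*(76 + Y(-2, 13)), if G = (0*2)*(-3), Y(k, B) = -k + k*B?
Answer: 0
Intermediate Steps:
Y(k, B) = -k + B*k
G = 0 (G = 0*(-3) = 0)
G*(76 + Y(-2, 13)) = 0*(76 - 2*(-1 + 13)) = 0*(76 - 2*12) = 0*(76 - 24) = 0*52 = 0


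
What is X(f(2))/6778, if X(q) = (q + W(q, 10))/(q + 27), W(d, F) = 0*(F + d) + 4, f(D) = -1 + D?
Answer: 5/189784 ≈ 2.6346e-5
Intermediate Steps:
W(d, F) = 4 (W(d, F) = 0 + 4 = 4)
X(q) = (4 + q)/(27 + q) (X(q) = (q + 4)/(q + 27) = (4 + q)/(27 + q))
X(f(2))/6778 = ((4 + (-1 + 2))/(27 + (-1 + 2)))/6778 = ((4 + 1)/(27 + 1))*(1/6778) = (5/28)*(1/6778) = 5/189784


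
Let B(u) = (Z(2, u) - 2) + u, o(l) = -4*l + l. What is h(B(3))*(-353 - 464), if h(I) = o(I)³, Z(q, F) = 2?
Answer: 595593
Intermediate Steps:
o(l) = -3*l
B(u) = u (B(u) = (2 - 2) + u = 0 + u = u)
h(I) = -27*I³ (h(I) = (-3*I)³ = -27*I³)
h(B(3))*(-353 - 464) = (-27*3³)*(-353 - 464) = -27*27*(-817) = -729*(-817) = 595593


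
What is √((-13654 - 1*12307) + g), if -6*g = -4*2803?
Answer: I*√216831/3 ≈ 155.22*I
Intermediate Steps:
g = 5606/3 (g = -(-2)*2803/3 = -⅙*(-11212) = 5606/3 ≈ 1868.7)
√((-13654 - 1*12307) + g) = √((-13654 - 1*12307) + 5606/3) = √((-13654 - 12307) + 5606/3) = √(-25961 + 5606/3) = √(-72277/3) = I*√216831/3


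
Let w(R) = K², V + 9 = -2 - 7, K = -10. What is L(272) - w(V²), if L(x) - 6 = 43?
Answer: -51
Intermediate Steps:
L(x) = 49 (L(x) = 6 + 43 = 49)
V = -18 (V = -9 + (-2 - 7) = -9 - 9 = -18)
w(R) = 100 (w(R) = (-10)² = 100)
L(272) - w(V²) = 49 - 1*100 = 49 - 100 = -51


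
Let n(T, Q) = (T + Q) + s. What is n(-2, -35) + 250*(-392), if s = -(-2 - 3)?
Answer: -98032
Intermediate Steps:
s = 5 (s = -1*(-5) = 5)
n(T, Q) = 5 + Q + T (n(T, Q) = (T + Q) + 5 = (Q + T) + 5 = 5 + Q + T)
n(-2, -35) + 250*(-392) = (5 - 35 - 2) + 250*(-392) = -32 - 98000 = -98032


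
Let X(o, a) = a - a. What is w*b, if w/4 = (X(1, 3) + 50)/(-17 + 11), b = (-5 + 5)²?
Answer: 0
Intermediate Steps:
X(o, a) = 0
b = 0 (b = 0² = 0)
w = -100/3 (w = 4*((0 + 50)/(-17 + 11)) = 4*(50/(-6)) = 4*(50*(-⅙)) = 4*(-25/3) = -100/3 ≈ -33.333)
w*b = -100/3*0 = 0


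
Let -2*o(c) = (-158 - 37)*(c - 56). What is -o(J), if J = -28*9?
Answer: 30030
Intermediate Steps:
J = -252
o(c) = -5460 + 195*c/2 (o(c) = -(-158 - 37)*(c - 56)/2 = -(-195)*(-56 + c)/2 = -(10920 - 195*c)/2 = -5460 + 195*c/2)
-o(J) = -(-5460 + (195/2)*(-252)) = -(-5460 - 24570) = -1*(-30030) = 30030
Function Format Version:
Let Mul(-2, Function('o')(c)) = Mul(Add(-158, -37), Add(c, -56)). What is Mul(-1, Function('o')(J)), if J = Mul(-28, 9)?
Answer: 30030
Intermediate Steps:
J = -252
Function('o')(c) = Add(-5460, Mul(Rational(195, 2), c)) (Function('o')(c) = Mul(Rational(-1, 2), Mul(Add(-158, -37), Add(c, -56))) = Mul(Rational(-1, 2), Mul(-195, Add(-56, c))) = Mul(Rational(-1, 2), Add(10920, Mul(-195, c))) = Add(-5460, Mul(Rational(195, 2), c)))
Mul(-1, Function('o')(J)) = Mul(-1, Add(-5460, Mul(Rational(195, 2), -252))) = Mul(-1, Add(-5460, -24570)) = Mul(-1, -30030) = 30030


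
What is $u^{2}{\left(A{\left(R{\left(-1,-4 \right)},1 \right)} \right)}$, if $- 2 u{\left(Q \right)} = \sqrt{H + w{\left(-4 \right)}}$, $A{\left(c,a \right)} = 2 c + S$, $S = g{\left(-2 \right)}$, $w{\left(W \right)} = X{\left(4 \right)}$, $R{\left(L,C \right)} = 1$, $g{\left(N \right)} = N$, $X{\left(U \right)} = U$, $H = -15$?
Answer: $- \frac{11}{4} \approx -2.75$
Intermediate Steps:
$w{\left(W \right)} = 4$
$S = -2$
$A{\left(c,a \right)} = -2 + 2 c$ ($A{\left(c,a \right)} = 2 c - 2 = -2 + 2 c$)
$u{\left(Q \right)} = - \frac{i \sqrt{11}}{2}$ ($u{\left(Q \right)} = - \frac{\sqrt{-15 + 4}}{2} = - \frac{\sqrt{-11}}{2} = - \frac{i \sqrt{11}}{2}$)
$u^{2}{\left(A{\left(R{\left(-1,-4 \right)},1 \right)} \right)} = \left(- \frac{i \sqrt{11}}{2}\right)^{2} = - \frac{11}{4}$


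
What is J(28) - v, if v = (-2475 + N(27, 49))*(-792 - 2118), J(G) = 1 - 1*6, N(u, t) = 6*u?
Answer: -6730835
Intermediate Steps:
J(G) = -5 (J(G) = 1 - 6 = -5)
v = 6730830 (v = (-2475 + 6*27)*(-792 - 2118) = (-2475 + 162)*(-2910) = -2313*(-2910) = 6730830)
J(28) - v = -5 - 1*6730830 = -5 - 6730830 = -6730835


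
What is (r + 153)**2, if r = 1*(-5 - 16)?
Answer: 17424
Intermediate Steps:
r = -21 (r = 1*(-21) = -21)
(r + 153)**2 = (-21 + 153)**2 = 132**2 = 17424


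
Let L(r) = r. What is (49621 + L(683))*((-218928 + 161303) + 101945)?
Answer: 2229473280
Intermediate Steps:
(49621 + L(683))*((-218928 + 161303) + 101945) = (49621 + 683)*((-218928 + 161303) + 101945) = 50304*(-57625 + 101945) = 50304*44320 = 2229473280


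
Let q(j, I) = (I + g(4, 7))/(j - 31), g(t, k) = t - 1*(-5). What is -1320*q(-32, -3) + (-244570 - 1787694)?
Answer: -14224968/7 ≈ -2.0321e+6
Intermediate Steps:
g(t, k) = 5 + t (g(t, k) = t + 5 = 5 + t)
q(j, I) = (9 + I)/(-31 + j) (q(j, I) = (I + (5 + 4))/(j - 31) = (I + 9)/(-31 + j) = (9 + I)/(-31 + j))
-1320*q(-32, -3) + (-244570 - 1787694) = -1320*(9 - 3)/(-31 - 32) + (-244570 - 1787694) = -1320*6/(-63) - 2032264 = -(-440)*6/21 - 2032264 = -1320*(-2/21) - 2032264 = 880/7 - 2032264 = -14224968/7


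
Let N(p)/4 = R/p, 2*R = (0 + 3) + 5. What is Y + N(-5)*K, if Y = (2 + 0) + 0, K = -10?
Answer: 34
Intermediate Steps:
R = 4 (R = ((0 + 3) + 5)/2 = (3 + 5)/2 = (½)*8 = 4)
N(p) = 16/p (N(p) = 4*(4/p) = 16/p)
Y = 2 (Y = 2 + 0 = 2)
Y + N(-5)*K = 2 + (16/(-5))*(-10) = 2 + (16*(-⅕))*(-10) = 2 - 16/5*(-10) = 2 + 32 = 34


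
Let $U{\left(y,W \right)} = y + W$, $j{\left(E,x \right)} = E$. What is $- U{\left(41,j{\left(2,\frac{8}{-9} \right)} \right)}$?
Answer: $-43$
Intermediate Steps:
$U{\left(y,W \right)} = W + y$
$- U{\left(41,j{\left(2,\frac{8}{-9} \right)} \right)} = - (2 + 41) = \left(-1\right) 43 = -43$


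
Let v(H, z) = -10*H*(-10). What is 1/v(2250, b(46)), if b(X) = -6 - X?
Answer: 1/225000 ≈ 4.4444e-6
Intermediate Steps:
v(H, z) = 100*H
1/v(2250, b(46)) = 1/(100*2250) = 1/225000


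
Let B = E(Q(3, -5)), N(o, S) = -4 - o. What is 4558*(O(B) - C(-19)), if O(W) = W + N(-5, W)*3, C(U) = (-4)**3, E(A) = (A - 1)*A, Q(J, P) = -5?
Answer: 442126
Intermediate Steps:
E(A) = A*(-1 + A) (E(A) = (-1 + A)*A = A*(-1 + A))
C(U) = -64
B = 30 (B = -5*(-1 - 5) = -5*(-6) = 30)
O(W) = 3 + W (O(W) = W + (-4 - 1*(-5))*3 = W + (-4 + 5)*3 = W + 1*3 = W + 3 = 3 + W)
4558*(O(B) - C(-19)) = 4558*((3 + 30) - 1*(-64)) = 4558*(33 + 64) = 4558*97 = 442126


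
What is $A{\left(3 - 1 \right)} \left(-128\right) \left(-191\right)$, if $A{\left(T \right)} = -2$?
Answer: $-48896$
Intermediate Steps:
$A{\left(3 - 1 \right)} \left(-128\right) \left(-191\right) = \left(-2\right) \left(-128\right) \left(-191\right) = 256 \left(-191\right) = -48896$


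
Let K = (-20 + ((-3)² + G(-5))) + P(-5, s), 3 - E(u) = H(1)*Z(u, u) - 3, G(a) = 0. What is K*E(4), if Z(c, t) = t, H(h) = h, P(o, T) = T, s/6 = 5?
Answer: 38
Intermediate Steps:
s = 30 (s = 6*5 = 30)
E(u) = 6 - u (E(u) = 3 - (1*u - 3) = 3 - (u - 3) = 3 - (-3 + u) = 3 + (3 - u) = 6 - u)
K = 19 (K = (-20 + ((-3)² + 0)) + 30 = (-20 + (9 + 0)) + 30 = (-20 + 9) + 30 = -11 + 30 = 19)
K*E(4) = 19*(6 - 1*4) = 19*(6 - 4) = 19*2 = 38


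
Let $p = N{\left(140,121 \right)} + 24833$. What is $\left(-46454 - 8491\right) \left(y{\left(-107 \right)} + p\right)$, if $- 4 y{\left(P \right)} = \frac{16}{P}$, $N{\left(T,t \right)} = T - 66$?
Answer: $- \frac{146431337085}{107} \approx -1.3685 \cdot 10^{9}$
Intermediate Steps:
$N{\left(T,t \right)} = -66 + T$
$p = 24907$ ($p = \left(-66 + 140\right) + 24833 = 74 + 24833 = 24907$)
$y{\left(P \right)} = - \frac{4}{P}$ ($y{\left(P \right)} = - \frac{16 \frac{1}{P}}{4} = - \frac{4}{P}$)
$\left(-46454 - 8491\right) \left(y{\left(-107 \right)} + p\right) = \left(-46454 - 8491\right) \left(- \frac{4}{-107} + 24907\right) = - 54945 \left(\left(-4\right) \left(- \frac{1}{107}\right) + 24907\right) = - 54945 \left(\frac{4}{107} + 24907\right) = \left(-54945\right) \frac{2665053}{107} = - \frac{146431337085}{107}$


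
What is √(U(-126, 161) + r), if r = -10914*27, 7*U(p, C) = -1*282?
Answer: 2*I*√3610299/7 ≈ 542.88*I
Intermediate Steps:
U(p, C) = -282/7 (U(p, C) = (-1*282)/7 = (⅐)*(-282) = -282/7)
r = -294678
√(U(-126, 161) + r) = √(-282/7 - 294678) = √(-2063028/7) = 2*I*√3610299/7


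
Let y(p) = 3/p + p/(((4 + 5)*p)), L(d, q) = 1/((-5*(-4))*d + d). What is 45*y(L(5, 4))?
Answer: 14180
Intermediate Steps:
L(d, q) = 1/(21*d) (L(d, q) = 1/(20*d + d) = 1/(21*d))
y(p) = ⅑ + 3/p (y(p) = 3/p + p/((9*p)) = 3/p + p*(1/(9*p)) = 3/p + ⅑ = ⅑ + 3/p)
45*y(L(5, 4)) = 45*((27 + (1/21)/5)/(9*(((1/21)/5)))) = 45*((27 + (1/21)*(⅕))/(9*(((1/21)*(⅕))))) = 45*((27 + 1/105)/(9*(1/105))) = 45*((⅑)*105*(2836/105)) = 45*(2836/9) = 14180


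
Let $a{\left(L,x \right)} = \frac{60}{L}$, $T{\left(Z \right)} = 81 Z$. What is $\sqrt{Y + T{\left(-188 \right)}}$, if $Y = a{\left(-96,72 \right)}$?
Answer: $\frac{i \sqrt{243658}}{4} \approx 123.4 i$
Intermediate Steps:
$Y = - \frac{5}{8}$ ($Y = \frac{60}{-96} = 60 \left(- \frac{1}{96}\right) = - \frac{5}{8} \approx -0.625$)
$\sqrt{Y + T{\left(-188 \right)}} = \sqrt{- \frac{5}{8} + 81 \left(-188\right)} = \sqrt{- \frac{5}{8} - 15228} = \sqrt{- \frac{121829}{8}} = \frac{i \sqrt{243658}}{4}$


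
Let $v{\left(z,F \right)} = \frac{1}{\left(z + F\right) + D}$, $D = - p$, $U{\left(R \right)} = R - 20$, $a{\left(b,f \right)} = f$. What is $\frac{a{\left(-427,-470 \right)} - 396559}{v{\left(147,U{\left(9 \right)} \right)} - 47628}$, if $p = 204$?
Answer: $\frac{26997972}{3238705} \approx 8.336$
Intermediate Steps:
$U{\left(R \right)} = -20 + R$
$D = -204$ ($D = \left(-1\right) 204 = -204$)
$v{\left(z,F \right)} = \frac{1}{-204 + F + z}$ ($v{\left(z,F \right)} = \frac{1}{\left(z + F\right) - 204} = \frac{1}{\left(F + z\right) - 204} = \frac{1}{-204 + F + z}$)
$\frac{a{\left(-427,-470 \right)} - 396559}{v{\left(147,U{\left(9 \right)} \right)} - 47628} = \frac{-470 - 396559}{\frac{1}{-204 + \left(-20 + 9\right) + 147} - 47628} = - \frac{397029}{\frac{1}{-204 - 11 + 147} - 47628} = - \frac{397029}{\frac{1}{-68} - 47628} = - \frac{397029}{- \frac{1}{68} - 47628} = - \frac{397029}{- \frac{3238705}{68}} = \left(-397029\right) \left(- \frac{68}{3238705}\right) = \frac{26997972}{3238705}$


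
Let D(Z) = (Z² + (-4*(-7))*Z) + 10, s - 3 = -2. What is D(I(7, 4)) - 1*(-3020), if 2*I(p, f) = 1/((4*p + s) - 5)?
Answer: 6982465/2304 ≈ 3030.6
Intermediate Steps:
s = 1 (s = 3 - 2 = 1)
I(p, f) = 1/(2*(-4 + 4*p)) (I(p, f) = 1/(2*((4*p + 1) - 5)) = 1/(2*((1 + 4*p) - 5)) = 1/(2*(-4 + 4*p)))
D(Z) = 10 + Z² + 28*Z (D(Z) = (Z² + 28*Z) + 10 = 10 + Z² + 28*Z)
D(I(7, 4)) - 1*(-3020) = (10 + (1/(8*(-1 + 7)))² + 28*(1/(8*(-1 + 7)))) - 1*(-3020) = (10 + ((⅛)/6)² + 28*((⅛)/6)) + 3020 = (10 + ((⅛)*(⅙))² + 28*((⅛)*(⅙))) + 3020 = (10 + (1/48)² + 28*(1/48)) + 3020 = (10 + 1/2304 + 7/12) + 3020 = 24385/2304 + 3020 = 6982465/2304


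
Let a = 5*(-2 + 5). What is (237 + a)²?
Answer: 63504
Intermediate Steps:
a = 15 (a = 5*3 = 15)
(237 + a)² = (237 + 15)² = 252² = 63504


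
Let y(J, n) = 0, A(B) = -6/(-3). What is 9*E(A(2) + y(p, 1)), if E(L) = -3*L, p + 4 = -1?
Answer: -54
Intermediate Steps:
p = -5 (p = -4 - 1 = -5)
A(B) = 2 (A(B) = -6*(-⅓) = 2)
9*E(A(2) + y(p, 1)) = 9*(-3*(2 + 0)) = 9*(-3*2) = 9*(-6) = -54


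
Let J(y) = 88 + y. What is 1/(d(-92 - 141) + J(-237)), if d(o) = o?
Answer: -1/382 ≈ -0.0026178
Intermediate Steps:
1/(d(-92 - 141) + J(-237)) = 1/((-92 - 141) + (88 - 237)) = 1/(-233 - 149) = 1/(-382) = -1/382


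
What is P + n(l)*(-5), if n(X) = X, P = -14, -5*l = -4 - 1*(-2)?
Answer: -16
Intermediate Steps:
l = ⅖ (l = -(-4 - 1*(-2))/5 = -(-4 + 2)/5 = -⅕*(-2) = ⅖ ≈ 0.40000)
P + n(l)*(-5) = -14 + (⅖)*(-5) = -14 - 2 = -16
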